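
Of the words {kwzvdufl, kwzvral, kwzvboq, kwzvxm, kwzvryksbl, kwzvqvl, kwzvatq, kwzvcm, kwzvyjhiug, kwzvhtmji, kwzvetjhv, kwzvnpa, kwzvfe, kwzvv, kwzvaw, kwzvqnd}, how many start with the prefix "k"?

16

Walk to "k"; the words in its subtree are exactly those with that prefix.
Words under "k": kwzvatq, kwzvaw, kwzvboq, kwzvcm, kwzvdufl, kwzvetjhv, kwzvfe, kwzvhtmji, kwzvnpa, kwzvqnd, kwzvqvl, kwzvral, kwzvryksbl, kwzvv, kwzvxm, kwzvyjhiug
Count: 16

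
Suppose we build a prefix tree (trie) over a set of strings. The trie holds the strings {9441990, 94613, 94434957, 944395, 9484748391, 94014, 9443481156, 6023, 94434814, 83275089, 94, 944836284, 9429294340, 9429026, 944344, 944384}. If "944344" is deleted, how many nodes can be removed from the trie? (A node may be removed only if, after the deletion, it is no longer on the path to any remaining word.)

A node on "944344"'s path can go only if nothing else ends at it or branches off below it.
The suffix "4" (1 node) is used only by "944344"; the node for "94434" still has the child "9", so pruning stops there.
Nodes removed: 1

1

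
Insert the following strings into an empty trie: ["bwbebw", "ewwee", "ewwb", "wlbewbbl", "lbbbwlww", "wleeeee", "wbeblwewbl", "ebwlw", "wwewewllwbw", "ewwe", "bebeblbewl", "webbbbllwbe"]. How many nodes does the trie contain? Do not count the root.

75

Insert word by word; a character creates a node only if that edge doesn't already exist:
  "bwbebw" → 6 new (b, w, b, e, b, w)
  "ewwee" → 5 new (e, w, w, e, e)
  "ewwb" → prefix "eww" already present; 1 new (b)
  "wlbewbbl" → 8 new (w, l, b, e, w, b, b, l)
  "lbbbwlww" → 8 new (l, b, b, b, w, l, w, w)
  "wleeeee" → prefix "wl" already present; 5 new (e, e, e, e, e)
  "wbeblwewbl" → prefix "w" already present; 9 new (b, e, b, l, w, e, w, b, l)
  "ebwlw" → prefix "e" already present; 4 new (b, w, l, w)
  "wwewewllwbw" → prefix "w" already present; 10 new (w, e, w, e, w, l, l, w, b, w)
  "ewwe" → prefix "ewwe" already present; 0 new (none)
  "bebeblbewl" → prefix "b" already present; 9 new (e, b, e, b, l, b, e, w, l)
  "webbbbllwbe" → prefix "w" already present; 10 new (e, b, b, b, b, l, l, w, b, e)
Total nodes = 6 + 5 + 1 + 8 + 8 + 5 + 9 + 4 + 10 + 0 + 9 + 10 = 75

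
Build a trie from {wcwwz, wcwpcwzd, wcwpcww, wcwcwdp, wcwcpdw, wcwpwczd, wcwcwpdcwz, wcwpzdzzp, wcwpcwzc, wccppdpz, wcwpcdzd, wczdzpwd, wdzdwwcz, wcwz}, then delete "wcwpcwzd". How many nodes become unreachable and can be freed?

1

A node on "wcwpcwzd"'s path can go only if nothing else ends at it or branches off below it.
The suffix "d" (1 node) is used only by "wcwpcwzd"; the node for "wcwpcwz" still has the child "c", so pruning stops there.
Nodes removed: 1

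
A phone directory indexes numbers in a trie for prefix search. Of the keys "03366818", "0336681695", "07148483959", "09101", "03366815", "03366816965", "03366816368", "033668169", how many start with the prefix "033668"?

Walk to "033668"; the words in its subtree are exactly those with that prefix.
Matches: "03366815", "03366816368", "033668169", "0336681695", "03366816965", "03366818"
Count: 6

6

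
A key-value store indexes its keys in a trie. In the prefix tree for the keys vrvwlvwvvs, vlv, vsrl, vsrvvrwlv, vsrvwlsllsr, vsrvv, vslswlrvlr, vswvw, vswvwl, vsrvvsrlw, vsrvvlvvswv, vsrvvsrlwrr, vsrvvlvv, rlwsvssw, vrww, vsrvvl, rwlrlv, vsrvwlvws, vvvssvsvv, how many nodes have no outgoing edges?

A leaf is a node with no children — equivalently, the end of a word that is not a proper prefix of any other stored word.
Those words: "rlwsvssw", "rwlrlv", "vlv", "vrvwlvwvvs", "vrww", "vslswlrvlr", "vsrl", "vsrvvlvvswv", "vsrvvrwlv", "vsrvvsrlwrr", "vsrvwlsllsr", "vsrvwlvws", "vswvwl", "vvvssvsvv"
Leaf count: 14

14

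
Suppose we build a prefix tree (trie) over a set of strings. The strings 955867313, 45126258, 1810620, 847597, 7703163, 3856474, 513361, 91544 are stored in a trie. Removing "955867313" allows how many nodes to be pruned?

After clearing the end-marker at "955867313", prune upward until reaching a node still needed by another word.
The suffix "55867313" (8 nodes) is used only by "955867313"; the node for "9" still has the child "1", so pruning stops there.
Nodes removed: 8

8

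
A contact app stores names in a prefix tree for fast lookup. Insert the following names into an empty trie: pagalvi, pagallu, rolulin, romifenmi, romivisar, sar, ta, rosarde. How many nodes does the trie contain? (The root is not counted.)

38

Insert word by word; a character creates a node only if that edge doesn't already exist:
  "pagalvi" → 7 new (p, a, g, a, l, v, i)
  "pagallu" → prefix "pagal" already present; 2 new (l, u)
  "rolulin" → 7 new (r, o, l, u, l, i, n)
  "romifenmi" → prefix "ro" already present; 7 new (m, i, f, e, n, m, i)
  "romivisar" → prefix "romi" already present; 5 new (v, i, s, a, r)
  "sar" → 3 new (s, a, r)
  "ta" → 2 new (t, a)
  "rosarde" → prefix "ro" already present; 5 new (s, a, r, d, e)
Total nodes = 7 + 2 + 7 + 7 + 5 + 3 + 2 + 5 = 38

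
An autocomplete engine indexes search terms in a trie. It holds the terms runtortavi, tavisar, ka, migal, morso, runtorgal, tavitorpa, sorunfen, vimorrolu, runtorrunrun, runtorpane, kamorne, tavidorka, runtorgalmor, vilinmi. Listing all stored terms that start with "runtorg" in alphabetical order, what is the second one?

Words with prefix "runtorg", in lexicographic order: "runtorgal", "runtorgalmor"
The 2nd is runtorgalmor.

runtorgalmor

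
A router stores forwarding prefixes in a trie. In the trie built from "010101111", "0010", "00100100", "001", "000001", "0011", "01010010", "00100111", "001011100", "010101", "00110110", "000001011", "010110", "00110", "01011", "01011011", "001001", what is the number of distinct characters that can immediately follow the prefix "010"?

The children of the "010" node are the distinct next characters among strings starting with "010".
Distinct next characters after "010": 1.
That node has 1 child edge.

1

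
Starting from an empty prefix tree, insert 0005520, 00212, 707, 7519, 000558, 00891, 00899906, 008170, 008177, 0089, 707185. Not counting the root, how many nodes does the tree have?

31

For each word, the new-node count is its length minus the longest prefix already in the trie:
  "0005520" → 7 new (0, 0, 0, 5, 5, 2, 0)
  "00212" → prefix "00" already present; 3 new (2, 1, 2)
  "707" → 3 new (7, 0, 7)
  "7519" → prefix "7" already present; 3 new (5, 1, 9)
  "000558" → prefix "00055" already present; 1 new (8)
  "00891" → prefix "00" already present; 3 new (8, 9, 1)
  "00899906" → prefix "0089" already present; 4 new (9, 9, 0, 6)
  "008170" → prefix "008" already present; 3 new (1, 7, 0)
  "008177" → prefix "00817" already present; 1 new (7)
  "0089" → prefix "0089" already present; 0 new (none)
  "707185" → prefix "707" already present; 3 new (1, 8, 5)
Total nodes = 7 + 3 + 3 + 3 + 1 + 3 + 4 + 3 + 1 + 0 + 3 = 31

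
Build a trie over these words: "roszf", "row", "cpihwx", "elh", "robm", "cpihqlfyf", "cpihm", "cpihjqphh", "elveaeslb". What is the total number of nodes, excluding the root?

Trace insertions, counting only characters that open a new branch:
  "roszf" → 5 new (r, o, s, z, f)
  "row" → prefix "ro" already present; 1 new (w)
  "cpihwx" → 6 new (c, p, i, h, w, x)
  "elh" → 3 new (e, l, h)
  "robm" → prefix "ro" already present; 2 new (b, m)
  "cpihqlfyf" → prefix "cpih" already present; 5 new (q, l, f, y, f)
  "cpihm" → prefix "cpih" already present; 1 new (m)
  "cpihjqphh" → prefix "cpih" already present; 5 new (j, q, p, h, h)
  "elveaeslb" → prefix "el" already present; 7 new (v, e, a, e, s, l, b)
Total nodes = 5 + 1 + 6 + 3 + 2 + 5 + 1 + 5 + 7 = 35

35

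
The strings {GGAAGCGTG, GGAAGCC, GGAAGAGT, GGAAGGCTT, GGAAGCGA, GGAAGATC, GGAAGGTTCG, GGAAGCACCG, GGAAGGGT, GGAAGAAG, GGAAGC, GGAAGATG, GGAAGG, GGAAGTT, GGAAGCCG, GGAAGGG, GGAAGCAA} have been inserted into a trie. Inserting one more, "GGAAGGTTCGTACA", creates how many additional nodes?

4

"GGAAGGTTCG" is already a path in the trie; the remaining "TACA" must be added.
Each of the 4 remaining characters creates one node.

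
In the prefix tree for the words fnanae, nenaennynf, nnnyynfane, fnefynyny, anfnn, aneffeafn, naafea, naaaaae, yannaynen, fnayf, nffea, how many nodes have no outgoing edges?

11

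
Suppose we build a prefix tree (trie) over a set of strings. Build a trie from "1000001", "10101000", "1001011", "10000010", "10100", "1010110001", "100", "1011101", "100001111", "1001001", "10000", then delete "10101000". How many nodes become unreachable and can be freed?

A node on "10101000"'s path can go only if nothing else ends at it or branches off below it.
The suffix "000" (3 nodes) is used only by "10101000"; the node for "10101" still has the child "1", so pruning stops there.
Nodes removed: 3

3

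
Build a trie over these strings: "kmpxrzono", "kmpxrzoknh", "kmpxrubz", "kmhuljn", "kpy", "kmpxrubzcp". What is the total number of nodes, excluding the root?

24

For each word, the new-node count is its length minus the longest prefix already in the trie:
  "kmpxrzono" → 9 new (k, m, p, x, r, z, o, n, o)
  "kmpxrzoknh" → prefix "kmpxrzo" already present; 3 new (k, n, h)
  "kmpxrubz" → prefix "kmpxr" already present; 3 new (u, b, z)
  "kmhuljn" → prefix "km" already present; 5 new (h, u, l, j, n)
  "kpy" → prefix "k" already present; 2 new (p, y)
  "kmpxrubzcp" → prefix "kmpxrubz" already present; 2 new (c, p)
Total nodes = 9 + 3 + 3 + 5 + 2 + 2 = 24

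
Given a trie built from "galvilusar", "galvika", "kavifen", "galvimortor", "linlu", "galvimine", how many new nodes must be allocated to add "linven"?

"lin" is already a path in the trie; the remaining "ven" must be added.
Each of the 3 remaining characters creates one node.

3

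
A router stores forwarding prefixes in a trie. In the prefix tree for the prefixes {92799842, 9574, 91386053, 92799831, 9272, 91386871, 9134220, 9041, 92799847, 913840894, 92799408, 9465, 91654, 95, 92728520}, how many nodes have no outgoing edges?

13

A leaf is a node with no children — equivalently, the end of a word that is not a proper prefix of any other stored word.
Those words: "9041", "9134220", "913840894", "91386053", "91386871", "91654", "92728520", "92799408", "92799831", "92799842", "92799847", "9465", "9574"
Leaf count: 13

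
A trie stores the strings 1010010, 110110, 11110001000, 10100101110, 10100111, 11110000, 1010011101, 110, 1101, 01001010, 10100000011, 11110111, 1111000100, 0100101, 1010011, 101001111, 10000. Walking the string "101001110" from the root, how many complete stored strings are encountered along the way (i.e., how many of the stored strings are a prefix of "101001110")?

Traverse "101001110" character by character; count nodes along the way that are marked as word ends.
Prefixes of the query that are stored words: "1010011", "10100111"
Count: 2

2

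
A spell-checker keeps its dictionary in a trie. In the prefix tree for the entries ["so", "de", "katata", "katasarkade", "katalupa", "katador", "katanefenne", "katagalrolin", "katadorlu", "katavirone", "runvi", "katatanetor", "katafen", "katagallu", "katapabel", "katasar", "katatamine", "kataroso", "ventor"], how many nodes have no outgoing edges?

16

Leaves are exactly the stored words that no other stored word extends.
Those words: "de", "katadorlu", "katafen", "katagallu", "katagalrolin", "katalupa", "katanefenne", "katapabel", "kataroso", "katasarkade", "katatamine", "katatanetor", "katavirone", "runvi", "so", "ventor"
Leaf count: 16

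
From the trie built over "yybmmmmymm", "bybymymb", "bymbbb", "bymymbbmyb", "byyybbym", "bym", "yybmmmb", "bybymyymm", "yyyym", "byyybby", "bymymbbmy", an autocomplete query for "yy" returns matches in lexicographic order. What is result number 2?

yybmmmmymm

Filter for "yy…" and sort: "yybmmmb", "yybmmmmymm", "yyyym"
Position 2: yybmmmmymm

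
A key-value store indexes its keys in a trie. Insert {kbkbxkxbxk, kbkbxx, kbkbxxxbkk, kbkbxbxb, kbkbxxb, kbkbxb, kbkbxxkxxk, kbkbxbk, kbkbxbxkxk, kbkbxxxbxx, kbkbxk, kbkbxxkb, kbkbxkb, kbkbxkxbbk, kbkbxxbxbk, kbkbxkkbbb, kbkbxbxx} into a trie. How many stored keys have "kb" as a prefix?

17

Walk to "kb"; the words in its subtree are exactly those with that prefix.
Words under "kb": kbkbxb, kbkbxbk, kbkbxbxb, kbkbxbxkxk, kbkbxbxx, kbkbxk, kbkbxkb, kbkbxkkbbb, kbkbxkxbbk, kbkbxkxbxk, kbkbxx, kbkbxxb, kbkbxxbxbk, kbkbxxkb, kbkbxxkxxk, kbkbxxxbkk, kbkbxxxbxx
Count: 17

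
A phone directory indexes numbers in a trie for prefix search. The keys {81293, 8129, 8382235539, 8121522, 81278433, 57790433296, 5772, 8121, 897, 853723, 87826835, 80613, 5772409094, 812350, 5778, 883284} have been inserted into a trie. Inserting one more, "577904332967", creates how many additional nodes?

The longest prefix of "577904332967" already in the trie is "57790433296" (length 11).
New nodes needed: |"577904332967"| − 11 = 12 − 11 = 1.

1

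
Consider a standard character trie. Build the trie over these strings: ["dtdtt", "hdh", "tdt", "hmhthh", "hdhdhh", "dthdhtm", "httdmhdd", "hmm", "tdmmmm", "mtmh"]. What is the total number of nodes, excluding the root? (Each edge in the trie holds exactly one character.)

Trace insertions, counting only characters that open a new branch:
  "dtdtt" → 5 new (d, t, d, t, t)
  "hdh" → 3 new (h, d, h)
  "tdt" → 3 new (t, d, t)
  "hmhthh" → prefix "h" already present; 5 new (m, h, t, h, h)
  "hdhdhh" → prefix "hdh" already present; 3 new (d, h, h)
  "dthdhtm" → prefix "dt" already present; 5 new (h, d, h, t, m)
  "httdmhdd" → prefix "h" already present; 7 new (t, t, d, m, h, d, d)
  "hmm" → prefix "hm" already present; 1 new (m)
  "tdmmmm" → prefix "td" already present; 4 new (m, m, m, m)
  "mtmh" → 4 new (m, t, m, h)
Total nodes = 5 + 3 + 3 + 5 + 3 + 5 + 7 + 1 + 4 + 4 = 40

40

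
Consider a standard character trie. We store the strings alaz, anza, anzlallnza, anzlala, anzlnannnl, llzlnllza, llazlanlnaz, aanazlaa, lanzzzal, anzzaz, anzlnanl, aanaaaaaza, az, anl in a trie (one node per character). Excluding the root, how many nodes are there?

65

For each word, the new-node count is its length minus the longest prefix already in the trie:
  "alaz" → 4 new (a, l, a, z)
  "anza" → prefix "a" already present; 3 new (n, z, a)
  "anzlallnza" → prefix "anz" already present; 7 new (l, a, l, l, n, z, a)
  "anzlala" → prefix "anzlal" already present; 1 new (a)
  "anzlnannnl" → prefix "anzl" already present; 6 new (n, a, n, n, n, l)
  "llzlnllza" → 9 new (l, l, z, l, n, l, l, z, a)
  "llazlanlnaz" → prefix "ll" already present; 9 new (a, z, l, a, n, l, n, a, z)
  "aanazlaa" → prefix "a" already present; 7 new (a, n, a, z, l, a, a)
  "lanzzzal" → prefix "l" already present; 7 new (a, n, z, z, z, a, l)
  "anzzaz" → prefix "anz" already present; 3 new (z, a, z)
  "anzlnanl" → prefix "anzlnan" already present; 1 new (l)
  "aanaaaaaza" → prefix "aana" already present; 6 new (a, a, a, a, z, a)
  "az" → prefix "a" already present; 1 new (z)
  "anl" → prefix "an" already present; 1 new (l)
Total nodes = 4 + 3 + 7 + 1 + 6 + 9 + 9 + 7 + 7 + 3 + 1 + 6 + 1 + 1 = 65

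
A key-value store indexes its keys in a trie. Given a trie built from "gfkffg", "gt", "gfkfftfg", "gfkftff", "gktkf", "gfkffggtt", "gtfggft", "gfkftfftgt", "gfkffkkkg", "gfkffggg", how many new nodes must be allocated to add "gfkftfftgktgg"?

Walking "gfkftfftgktgg" from the root, the first 9 characters ("gfkftfftg") follow existing edges; "k" is the first miss.
New nodes needed: |"gfkftfftgktgg"| − 9 = 13 − 9 = 4.

4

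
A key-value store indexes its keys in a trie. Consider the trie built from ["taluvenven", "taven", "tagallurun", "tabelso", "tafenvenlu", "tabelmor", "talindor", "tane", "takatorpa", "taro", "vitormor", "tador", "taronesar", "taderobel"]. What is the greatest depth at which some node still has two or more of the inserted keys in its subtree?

Look for the deepest trie node that still has at least two words in its subtree.
e.g. "tabelmor" and "tabelso" share the prefix "tabel" of length 5; no pair shares a longer one.
Longest shared-prefix length: 5

5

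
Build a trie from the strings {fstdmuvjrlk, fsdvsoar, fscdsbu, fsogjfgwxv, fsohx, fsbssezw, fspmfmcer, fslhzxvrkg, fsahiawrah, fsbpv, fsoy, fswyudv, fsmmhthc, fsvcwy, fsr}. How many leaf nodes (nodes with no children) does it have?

Leaves are exactly the stored words that no other stored word extends.
Those words: "fsahiawrah", "fsbpv", "fsbssezw", "fscdsbu", "fsdvsoar", "fslhzxvrkg", "fsmmhthc", "fsogjfgwxv", "fsohx", "fsoy", "fspmfmcer", "fsr", "fstdmuvjrlk", "fsvcwy", "fswyudv"
Leaf count: 15

15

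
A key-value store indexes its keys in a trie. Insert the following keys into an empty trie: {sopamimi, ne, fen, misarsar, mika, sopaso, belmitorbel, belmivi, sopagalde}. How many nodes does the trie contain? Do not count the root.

43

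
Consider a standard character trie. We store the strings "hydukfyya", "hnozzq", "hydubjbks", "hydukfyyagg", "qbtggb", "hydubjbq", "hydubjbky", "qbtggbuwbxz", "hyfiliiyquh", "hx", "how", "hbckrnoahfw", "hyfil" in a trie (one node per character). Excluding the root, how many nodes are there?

56

For each word, the new-node count is its length minus the longest prefix already in the trie:
  "hydukfyya" → 9 new (h, y, d, u, k, f, y, y, a)
  "hnozzq" → prefix "h" already present; 5 new (n, o, z, z, q)
  "hydubjbks" → prefix "hydu" already present; 5 new (b, j, b, k, s)
  "hydukfyyagg" → prefix "hydukfyya" already present; 2 new (g, g)
  "qbtggb" → 6 new (q, b, t, g, g, b)
  "hydubjbq" → prefix "hydubjb" already present; 1 new (q)
  "hydubjbky" → prefix "hydubjbk" already present; 1 new (y)
  "qbtggbuwbxz" → prefix "qbtggb" already present; 5 new (u, w, b, x, z)
  "hyfiliiyquh" → prefix "hy" already present; 9 new (f, i, l, i, i, y, q, u, h)
  "hx" → prefix "h" already present; 1 new (x)
  "how" → prefix "h" already present; 2 new (o, w)
  "hbckrnoahfw" → prefix "h" already present; 10 new (b, c, k, r, n, o, a, h, f, w)
  "hyfil" → prefix "hyfil" already present; 0 new (none)
Total nodes = 9 + 5 + 5 + 2 + 6 + 1 + 1 + 5 + 9 + 1 + 2 + 10 + 0 = 56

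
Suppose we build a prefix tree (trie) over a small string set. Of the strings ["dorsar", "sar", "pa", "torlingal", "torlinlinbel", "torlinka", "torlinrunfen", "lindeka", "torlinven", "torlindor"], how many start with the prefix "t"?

Traverse to the node for "t", then collect every word in that subtree.
Words under "t": torlindor, torlingal, torlinka, torlinlinbel, torlinrunfen, torlinven
Count: 6

6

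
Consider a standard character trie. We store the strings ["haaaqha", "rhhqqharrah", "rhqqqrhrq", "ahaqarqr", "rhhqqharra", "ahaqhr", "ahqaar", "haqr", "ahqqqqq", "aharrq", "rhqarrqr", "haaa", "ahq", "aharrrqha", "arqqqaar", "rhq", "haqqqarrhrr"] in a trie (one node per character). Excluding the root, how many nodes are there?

Count nodes per top-level branch (shared prefixes stored once):
  'a'-branch (ahaqarqr, ahaqhr, aharrq, aharrrqha, ahq, ahqaar, ahqqqqq, arqqqaar): 32 nodes
  'h'-branch (haaa, haaaqha, haqqqarrhrr, haqr): 17 nodes
  'r'-branch (rhhqqharra, rhhqqharrah, rhq, rhqarrqr, rhqqqrhrq): 23 nodes
Sum: 72

72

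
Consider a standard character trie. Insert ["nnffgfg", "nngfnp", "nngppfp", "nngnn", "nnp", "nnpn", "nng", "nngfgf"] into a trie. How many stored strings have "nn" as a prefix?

Walk to "nn"; the words in its subtree are exactly those with that prefix.
Matches: "nnffgfg", "nng", "nngfgf", "nngfnp", "nngnn", "nngppfp", "nnp", "nnpn"
Count: 8

8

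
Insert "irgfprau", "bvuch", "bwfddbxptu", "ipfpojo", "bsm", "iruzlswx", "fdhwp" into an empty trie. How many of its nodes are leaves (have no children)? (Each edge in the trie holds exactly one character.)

7

Leaves are exactly the stored words that no other stored word extends.
Those words: "bsm", "bvuch", "bwfddbxptu", "fdhwp", "ipfpojo", "irgfprau", "iruzlswx"
Leaf count: 7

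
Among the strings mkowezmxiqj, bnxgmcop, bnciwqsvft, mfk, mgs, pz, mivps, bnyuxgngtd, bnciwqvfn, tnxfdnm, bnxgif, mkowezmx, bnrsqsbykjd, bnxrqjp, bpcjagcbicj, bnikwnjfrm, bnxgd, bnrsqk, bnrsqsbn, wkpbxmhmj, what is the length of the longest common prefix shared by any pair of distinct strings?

Look for the deepest trie node that still has at least two words in its subtree.
"mkowezmx" and "mkowezmxiqj" agree on "mkowezmx" (8 characters) before diverging; nothing deeper is shared.
Longest shared-prefix length: 8

8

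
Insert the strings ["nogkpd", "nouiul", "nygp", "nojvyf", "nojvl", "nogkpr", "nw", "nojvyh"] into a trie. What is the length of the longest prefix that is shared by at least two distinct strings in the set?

The deepest shared node is where two words last agree before diverging.
e.g. "nogkpd" and "nogkpr" share the prefix "nogkp" of length 5; no pair shares a longer one.
Longest shared-prefix length: 5

5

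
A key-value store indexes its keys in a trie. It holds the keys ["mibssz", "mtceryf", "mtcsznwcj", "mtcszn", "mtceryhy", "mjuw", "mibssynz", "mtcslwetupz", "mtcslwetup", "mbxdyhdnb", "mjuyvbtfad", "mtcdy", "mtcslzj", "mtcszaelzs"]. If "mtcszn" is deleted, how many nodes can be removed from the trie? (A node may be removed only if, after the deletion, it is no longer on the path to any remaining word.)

0

A node on "mtcszn"'s path can go only if nothing else ends at it or branches off below it.
Every node on "mtcszn" is still needed (e.g. by "mtcsznwcj"), so nothing is freed.
Nodes removed: 0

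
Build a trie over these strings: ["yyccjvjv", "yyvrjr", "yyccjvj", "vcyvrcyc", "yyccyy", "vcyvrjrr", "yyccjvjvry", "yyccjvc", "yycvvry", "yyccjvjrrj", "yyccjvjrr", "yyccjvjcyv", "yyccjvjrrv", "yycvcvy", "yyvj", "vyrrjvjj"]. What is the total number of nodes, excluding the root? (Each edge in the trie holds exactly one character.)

Count nodes per top-level branch (shared prefixes stored once):
  'v'-branch (vcyvrcyc, vcyvrjrr, vyrrjvjj): 18 nodes
  'y'-branch (yyccjvc, yyccjvj, yyccjvjcyv, yyccjvjrr, yyccjvjrrj, yyccjvjrrv, yyccjvjv, yyccjvjvry, yyccyy, yycvcvy, yycvvry, yyvj, yyvrjr): 32 nodes
Sum: 50

50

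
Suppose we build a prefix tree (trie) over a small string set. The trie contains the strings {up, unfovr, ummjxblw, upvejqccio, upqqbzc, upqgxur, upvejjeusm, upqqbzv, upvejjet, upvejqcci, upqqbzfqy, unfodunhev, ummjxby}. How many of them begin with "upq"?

4

Filter for entries beginning with "upq":
Matches: "upqgxur", "upqqbzc", "upqqbzfqy", "upqqbzv"
Count: 4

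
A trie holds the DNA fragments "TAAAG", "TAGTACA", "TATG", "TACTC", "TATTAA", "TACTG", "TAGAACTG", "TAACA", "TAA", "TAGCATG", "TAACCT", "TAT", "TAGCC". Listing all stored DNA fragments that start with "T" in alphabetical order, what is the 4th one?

Filter for "T…" and sort: "TAA", "TAAAG", "TAACA", "TAACCT", "TACTC", "TACTG", "TAGAACTG", "TAGCATG", "TAGCC", "TAGTACA", "TAT", "TATG", "TATTAA"
Position 4: TAACCT

TAACCT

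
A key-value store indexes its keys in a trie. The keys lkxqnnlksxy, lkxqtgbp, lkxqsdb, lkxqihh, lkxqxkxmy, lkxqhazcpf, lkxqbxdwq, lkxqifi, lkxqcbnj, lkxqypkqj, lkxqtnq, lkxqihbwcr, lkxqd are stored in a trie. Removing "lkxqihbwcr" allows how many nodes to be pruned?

Walk "lkxqihbwcr" from the leaf back toward the root, removing each node that no remaining word uses.
The suffix "bwcr" (4 nodes) is used only by "lkxqihbwcr"; the node for "lkxqih" still has the child "h", so pruning stops there.
Nodes removed: 4

4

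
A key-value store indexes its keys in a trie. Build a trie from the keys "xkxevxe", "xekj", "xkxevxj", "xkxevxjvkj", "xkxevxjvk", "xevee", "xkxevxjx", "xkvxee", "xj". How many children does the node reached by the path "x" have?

The children of the "x" node are the distinct next characters among strings starting with "x".
Distinct next characters after "x": e, j, k.
That node has 3 child edges.

3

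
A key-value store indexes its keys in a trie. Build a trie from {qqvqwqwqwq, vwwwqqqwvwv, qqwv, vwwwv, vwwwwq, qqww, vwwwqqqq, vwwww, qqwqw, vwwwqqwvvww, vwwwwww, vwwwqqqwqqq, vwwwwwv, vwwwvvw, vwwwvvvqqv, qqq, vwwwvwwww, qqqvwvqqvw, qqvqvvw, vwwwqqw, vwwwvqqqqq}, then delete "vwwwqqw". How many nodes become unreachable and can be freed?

0

After clearing the end-marker at "vwwwqqw", prune upward until reaching a node still needed by another word.
Every node on "vwwwqqw" is still needed (e.g. by "vwwwqqwvvww"), so nothing is freed.
Nodes removed: 0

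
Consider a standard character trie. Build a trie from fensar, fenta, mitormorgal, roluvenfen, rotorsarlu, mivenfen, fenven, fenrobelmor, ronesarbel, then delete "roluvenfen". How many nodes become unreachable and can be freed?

8

After clearing the end-marker at "roluvenfen", prune upward until reaching a node still needed by another word.
The suffix "luvenfen" (8 nodes) is used only by "roluvenfen"; the node for "ro" still has the child "t", so pruning stops there.
Nodes removed: 8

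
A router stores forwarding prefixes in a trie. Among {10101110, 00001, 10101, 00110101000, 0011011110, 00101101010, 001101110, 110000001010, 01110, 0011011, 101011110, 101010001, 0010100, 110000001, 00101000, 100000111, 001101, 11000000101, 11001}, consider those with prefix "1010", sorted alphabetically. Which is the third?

DFS of the "1010" subtree visits, in order: "10101", "101010001", "10101110", "101011110"
The 3rd is 10101110.

10101110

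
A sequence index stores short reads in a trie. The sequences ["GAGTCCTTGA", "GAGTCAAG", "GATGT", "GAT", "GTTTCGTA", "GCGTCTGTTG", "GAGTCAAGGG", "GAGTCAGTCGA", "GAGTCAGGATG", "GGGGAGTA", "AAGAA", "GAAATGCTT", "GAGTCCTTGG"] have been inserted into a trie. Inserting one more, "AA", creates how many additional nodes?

0

Every character of "AA" already lies on an existing path (it is a prefix of some stored word).
No new nodes are needed: 0.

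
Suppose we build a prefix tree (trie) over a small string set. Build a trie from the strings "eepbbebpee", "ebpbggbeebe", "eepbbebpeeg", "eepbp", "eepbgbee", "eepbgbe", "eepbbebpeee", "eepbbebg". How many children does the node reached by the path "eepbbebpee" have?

Walk "eepbbebpee" from the root, arriving at one node.
Distinct next characters after "eepbbebpee": e, g.
That node has 2 child edges.

2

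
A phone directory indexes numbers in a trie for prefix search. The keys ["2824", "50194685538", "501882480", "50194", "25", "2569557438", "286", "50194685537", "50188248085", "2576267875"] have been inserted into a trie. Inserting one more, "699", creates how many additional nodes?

"699" shares no prefix with any stored word, so all 3 characters open new nodes.
3 − 0 = 3 new nodes.

3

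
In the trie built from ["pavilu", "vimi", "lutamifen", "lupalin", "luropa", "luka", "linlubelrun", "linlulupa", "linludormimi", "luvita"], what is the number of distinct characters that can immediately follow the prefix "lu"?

5

The children of the "lu" node are the distinct next characters among strings starting with "lu".
Characters that immediately follow "lu" among the stored strings: {k, p, r, t, v}.
That node has 5 child edges.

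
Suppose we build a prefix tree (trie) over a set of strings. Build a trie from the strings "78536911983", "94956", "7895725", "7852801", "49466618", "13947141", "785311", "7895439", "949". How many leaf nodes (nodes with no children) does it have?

8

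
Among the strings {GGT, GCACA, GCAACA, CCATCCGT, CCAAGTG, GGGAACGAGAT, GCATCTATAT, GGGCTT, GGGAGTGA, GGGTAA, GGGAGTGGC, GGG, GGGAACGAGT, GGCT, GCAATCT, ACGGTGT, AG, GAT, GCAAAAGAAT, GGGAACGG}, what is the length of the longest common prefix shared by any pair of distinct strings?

Look for the deepest trie node that still has at least two words in its subtree.
e.g. "GGGAACGAGAT" and "GGGAACGAGT" share the prefix "GGGAACGAG" of length 9; no pair shares a longer one.
Longest shared-prefix length: 9

9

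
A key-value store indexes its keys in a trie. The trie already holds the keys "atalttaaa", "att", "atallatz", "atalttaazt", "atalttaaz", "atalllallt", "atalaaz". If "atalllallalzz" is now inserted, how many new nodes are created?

4

The longest prefix of "atalllallalzz" already in the trie is "atalllall" (length 9).
So 13 − 9 = 4 new nodes.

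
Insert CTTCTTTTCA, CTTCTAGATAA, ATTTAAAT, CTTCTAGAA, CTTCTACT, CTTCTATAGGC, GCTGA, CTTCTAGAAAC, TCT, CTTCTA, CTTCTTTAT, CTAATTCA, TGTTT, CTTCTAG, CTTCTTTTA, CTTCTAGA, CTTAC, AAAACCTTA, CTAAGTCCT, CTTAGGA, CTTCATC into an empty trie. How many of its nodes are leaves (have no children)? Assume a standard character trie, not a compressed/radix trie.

17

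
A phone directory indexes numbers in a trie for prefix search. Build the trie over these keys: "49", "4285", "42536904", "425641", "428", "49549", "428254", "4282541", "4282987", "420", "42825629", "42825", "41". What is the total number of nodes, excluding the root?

29

Insert word by word; a character creates a node only if that edge doesn't already exist:
  "49" → 2 new (4, 9)
  "4285" → prefix "4" already present; 3 new (2, 8, 5)
  "42536904" → prefix "42" already present; 6 new (5, 3, 6, 9, 0, 4)
  "425641" → prefix "425" already present; 3 new (6, 4, 1)
  "428" → prefix "428" already present; 0 new (none)
  "49549" → prefix "49" already present; 3 new (5, 4, 9)
  "428254" → prefix "428" already present; 3 new (2, 5, 4)
  "4282541" → prefix "428254" already present; 1 new (1)
  "4282987" → prefix "4282" already present; 3 new (9, 8, 7)
  "420" → prefix "42" already present; 1 new (0)
  "42825629" → prefix "42825" already present; 3 new (6, 2, 9)
  "42825" → prefix "42825" already present; 0 new (none)
  "41" → prefix "4" already present; 1 new (1)
Total nodes = 2 + 3 + 6 + 3 + 0 + 3 + 3 + 1 + 3 + 1 + 3 + 0 + 1 = 29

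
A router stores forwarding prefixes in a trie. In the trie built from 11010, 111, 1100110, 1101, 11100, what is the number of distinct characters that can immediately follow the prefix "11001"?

1

The children of the "11001" node are the distinct next characters among strings starting with "11001".
Characters that immediately follow "11001" among the stored strings: {1}.
That node has 1 child edge.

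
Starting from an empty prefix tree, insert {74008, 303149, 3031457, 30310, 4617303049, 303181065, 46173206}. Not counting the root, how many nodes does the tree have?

32

Insert word by word; a character creates a node only if that edge doesn't already exist:
  "74008" → 5 new (7, 4, 0, 0, 8)
  "303149" → 6 new (3, 0, 3, 1, 4, 9)
  "3031457" → prefix "30314" already present; 2 new (5, 7)
  "30310" → prefix "3031" already present; 1 new (0)
  "4617303049" → 10 new (4, 6, 1, 7, 3, 0, 3, 0, 4, 9)
  "303181065" → prefix "3031" already present; 5 new (8, 1, 0, 6, 5)
  "46173206" → prefix "46173" already present; 3 new (2, 0, 6)
Total nodes = 5 + 6 + 2 + 1 + 10 + 5 + 3 = 32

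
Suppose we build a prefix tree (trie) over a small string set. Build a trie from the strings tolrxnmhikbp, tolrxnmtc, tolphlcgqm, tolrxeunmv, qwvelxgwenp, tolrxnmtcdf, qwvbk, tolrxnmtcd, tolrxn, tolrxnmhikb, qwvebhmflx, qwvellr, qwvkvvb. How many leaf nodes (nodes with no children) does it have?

9

Leaves are exactly the stored words that no other stored word extends.
Those words: "qwvbk", "qwvebhmflx", "qwvellr", "qwvelxgwenp", "qwvkvvb", "tolphlcgqm", "tolrxeunmv", "tolrxnmhikbp", "tolrxnmtcdf"
Leaf count: 9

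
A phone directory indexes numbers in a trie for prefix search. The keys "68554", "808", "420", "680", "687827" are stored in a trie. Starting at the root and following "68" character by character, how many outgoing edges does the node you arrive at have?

Follow the path "68" to its node, then look at its outgoing edges.
Distinct next characters after "68": 0, 5, 7.
That node has 3 child edges.

3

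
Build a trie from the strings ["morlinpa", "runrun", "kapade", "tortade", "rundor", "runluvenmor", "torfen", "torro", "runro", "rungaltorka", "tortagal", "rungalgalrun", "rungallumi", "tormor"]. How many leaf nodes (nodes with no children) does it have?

14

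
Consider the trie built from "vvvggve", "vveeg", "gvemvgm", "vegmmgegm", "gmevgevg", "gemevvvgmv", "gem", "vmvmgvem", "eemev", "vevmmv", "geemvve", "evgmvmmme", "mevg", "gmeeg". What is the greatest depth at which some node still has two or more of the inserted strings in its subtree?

3

The deepest shared node is where two words last agree before diverging.
e.g. "gem" and "gemevvvgmv" share the prefix "gem" of length 3; no pair shares a longer one.
Longest shared-prefix length: 3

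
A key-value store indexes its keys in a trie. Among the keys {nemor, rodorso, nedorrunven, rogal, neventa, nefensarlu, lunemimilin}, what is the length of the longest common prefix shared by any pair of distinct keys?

Look for the deepest trie node that still has at least two words in its subtree.
e.g. "nedorrunven" and "nefensarlu" share the prefix "ne" of length 2; no pair shares a longer one.
Longest shared-prefix length: 2

2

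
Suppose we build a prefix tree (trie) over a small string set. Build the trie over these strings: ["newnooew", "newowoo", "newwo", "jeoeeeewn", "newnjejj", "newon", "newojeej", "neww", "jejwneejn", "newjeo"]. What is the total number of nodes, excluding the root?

Trace insertions, counting only characters that open a new branch:
  "newnooew" → 8 new (n, e, w, n, o, o, e, w)
  "newowoo" → prefix "new" already present; 4 new (o, w, o, o)
  "newwo" → prefix "new" already present; 2 new (w, o)
  "jeoeeeewn" → 9 new (j, e, o, e, e, e, e, w, n)
  "newnjejj" → prefix "newn" already present; 4 new (j, e, j, j)
  "newon" → prefix "newo" already present; 1 new (n)
  "newojeej" → prefix "newo" already present; 4 new (j, e, e, j)
  "neww" → prefix "neww" already present; 0 new (none)
  "jejwneejn" → prefix "je" already present; 7 new (j, w, n, e, e, j, n)
  "newjeo" → prefix "new" already present; 3 new (j, e, o)
Total nodes = 8 + 4 + 2 + 9 + 4 + 1 + 4 + 0 + 7 + 3 = 42

42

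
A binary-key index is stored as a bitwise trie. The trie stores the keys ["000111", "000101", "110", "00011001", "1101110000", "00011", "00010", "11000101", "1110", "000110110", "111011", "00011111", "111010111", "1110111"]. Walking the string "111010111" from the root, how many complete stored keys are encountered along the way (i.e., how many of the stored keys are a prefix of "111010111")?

2

Traverse "111010111" character by character; count nodes along the way that are marked as word ends.
Prefixes of the query that are stored words: "1110", "111010111"
Count: 2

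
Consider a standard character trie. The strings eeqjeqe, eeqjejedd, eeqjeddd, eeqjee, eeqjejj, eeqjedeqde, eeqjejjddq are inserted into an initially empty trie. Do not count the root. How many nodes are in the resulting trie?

23

Count nodes per top-level branch (shared prefixes stored once):
  'e'-branch (eeqjeddd, eeqjedeqde, eeqjee, eeqjejedd, eeqjejj, eeqjejjddq, eeqjeqe): 23 nodes
Sum: 23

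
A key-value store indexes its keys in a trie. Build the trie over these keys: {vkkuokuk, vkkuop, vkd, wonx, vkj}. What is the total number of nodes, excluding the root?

15

Count nodes per top-level branch (shared prefixes stored once):
  'v'-branch (vkd, vkj, vkkuokuk, vkkuop): 11 nodes
  'w'-branch (wonx): 4 nodes
Sum: 15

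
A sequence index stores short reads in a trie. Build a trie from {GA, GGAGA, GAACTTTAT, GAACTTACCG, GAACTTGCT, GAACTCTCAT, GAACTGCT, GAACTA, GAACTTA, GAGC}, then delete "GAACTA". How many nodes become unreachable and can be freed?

After clearing the end-marker at "GAACTA", prune upward until reaching a node still needed by another word.
The suffix "A" (1 node) is used only by "GAACTA"; the node for "GAACT" still has the child "T", so pruning stops there.
Nodes removed: 1

1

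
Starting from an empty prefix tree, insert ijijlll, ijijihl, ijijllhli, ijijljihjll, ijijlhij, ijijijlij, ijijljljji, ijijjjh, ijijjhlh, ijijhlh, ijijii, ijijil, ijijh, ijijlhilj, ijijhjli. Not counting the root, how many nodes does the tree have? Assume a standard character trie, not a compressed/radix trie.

46

Count nodes per top-level branch (shared prefixes stored once):
  'i'-branch (ijijh, ijijhjli, ijijhlh, ijijihl, ijijii, ijijijlij, ijijil, ijijjhlh, ijijjjh, ijijlhij, ijijlhilj, ijijljihjll, ijijljljji, ijijllhli, ijijlll): 46 nodes
Sum: 46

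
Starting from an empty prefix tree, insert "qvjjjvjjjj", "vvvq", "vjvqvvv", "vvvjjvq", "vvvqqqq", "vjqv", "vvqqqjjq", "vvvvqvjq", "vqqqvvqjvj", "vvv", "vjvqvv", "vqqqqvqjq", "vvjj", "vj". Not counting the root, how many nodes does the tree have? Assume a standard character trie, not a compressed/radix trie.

Count nodes per top-level branch (shared prefixes stored once):
  'q'-branch (qvjjjvjjjj): 10 nodes
  'v'-branch (vj, vjqv, vjvqvv, vjvqvvv, vqqqqvqjq, vqqqvvqjvj, vvjj, vvqqqjjq, vvv, vvvjjvq, vvvq, vvvqqqq, vvvvqvjq): 46 nodes
Sum: 56

56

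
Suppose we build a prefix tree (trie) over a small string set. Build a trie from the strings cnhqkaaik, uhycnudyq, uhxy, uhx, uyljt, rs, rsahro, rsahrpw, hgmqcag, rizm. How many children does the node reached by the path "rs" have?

1

Follow the path "rs" to its node, then look at its outgoing edges.
Distinct next characters after "rs": a.
That node has 1 child edge.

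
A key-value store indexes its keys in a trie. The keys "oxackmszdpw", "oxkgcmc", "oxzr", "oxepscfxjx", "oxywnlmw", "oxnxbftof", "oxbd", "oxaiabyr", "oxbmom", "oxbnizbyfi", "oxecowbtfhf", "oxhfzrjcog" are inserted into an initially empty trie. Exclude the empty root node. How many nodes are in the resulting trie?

Insert word by word; a character creates a node only if that edge doesn't already exist:
  "oxackmszdpw" → 11 new (o, x, a, c, k, m, s, z, d, p, w)
  "oxkgcmc" → prefix "ox" already present; 5 new (k, g, c, m, c)
  "oxzr" → prefix "ox" already present; 2 new (z, r)
  "oxepscfxjx" → prefix "ox" already present; 8 new (e, p, s, c, f, x, j, x)
  "oxywnlmw" → prefix "ox" already present; 6 new (y, w, n, l, m, w)
  "oxnxbftof" → prefix "ox" already present; 7 new (n, x, b, f, t, o, f)
  "oxbd" → prefix "ox" already present; 2 new (b, d)
  "oxaiabyr" → prefix "oxa" already present; 5 new (i, a, b, y, r)
  "oxbmom" → prefix "oxb" already present; 3 new (m, o, m)
  "oxbnizbyfi" → prefix "oxb" already present; 7 new (n, i, z, b, y, f, i)
  "oxecowbtfhf" → prefix "oxe" already present; 8 new (c, o, w, b, t, f, h, f)
  "oxhfzrjcog" → prefix "ox" already present; 8 new (h, f, z, r, j, c, o, g)
Total nodes = 11 + 5 + 2 + 8 + 6 + 7 + 2 + 5 + 3 + 7 + 8 + 8 = 72

72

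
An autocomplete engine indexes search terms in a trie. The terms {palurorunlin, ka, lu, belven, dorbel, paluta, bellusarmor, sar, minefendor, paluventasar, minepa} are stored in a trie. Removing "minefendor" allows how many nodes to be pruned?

6

A node on "minefendor"'s path can go only if nothing else ends at it or branches off below it.
The suffix "fendor" (6 nodes) is used only by "minefendor"; the node for "mine" still has the child "p", so pruning stops there.
Nodes removed: 6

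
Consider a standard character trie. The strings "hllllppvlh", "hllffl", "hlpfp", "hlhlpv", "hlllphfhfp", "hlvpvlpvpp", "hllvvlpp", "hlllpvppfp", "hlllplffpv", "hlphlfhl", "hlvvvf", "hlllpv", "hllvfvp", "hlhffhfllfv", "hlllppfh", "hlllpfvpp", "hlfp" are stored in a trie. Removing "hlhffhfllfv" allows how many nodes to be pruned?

After clearing the end-marker at "hlhffhfllfv", prune upward until reaching a node still needed by another word.
The suffix "ffhfllfv" (8 nodes) is used only by "hlhffhfllfv"; the node for "hlh" still has the child "l", so pruning stops there.
Nodes removed: 8

8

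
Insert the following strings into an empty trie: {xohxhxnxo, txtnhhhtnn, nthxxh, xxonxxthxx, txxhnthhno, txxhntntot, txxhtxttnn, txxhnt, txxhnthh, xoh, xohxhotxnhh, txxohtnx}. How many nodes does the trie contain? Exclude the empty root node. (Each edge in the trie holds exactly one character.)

63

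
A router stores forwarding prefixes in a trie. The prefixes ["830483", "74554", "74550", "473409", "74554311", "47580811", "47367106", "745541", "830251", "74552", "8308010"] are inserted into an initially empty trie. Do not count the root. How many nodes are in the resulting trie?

Insert word by word; a character creates a node only if that edge doesn't already exist:
  "830483" → 6 new (8, 3, 0, 4, 8, 3)
  "74554" → 5 new (7, 4, 5, 5, 4)
  "74550" → prefix "7455" already present; 1 new (0)
  "473409" → 6 new (4, 7, 3, 4, 0, 9)
  "74554311" → prefix "74554" already present; 3 new (3, 1, 1)
  "47580811" → prefix "47" already present; 6 new (5, 8, 0, 8, 1, 1)
  "47367106" → prefix "473" already present; 5 new (6, 7, 1, 0, 6)
  "745541" → prefix "74554" already present; 1 new (1)
  "830251" → prefix "830" already present; 3 new (2, 5, 1)
  "74552" → prefix "7455" already present; 1 new (2)
  "8308010" → prefix "830" already present; 4 new (8, 0, 1, 0)
Total nodes = 6 + 5 + 1 + 6 + 3 + 6 + 5 + 1 + 3 + 1 + 4 = 41

41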